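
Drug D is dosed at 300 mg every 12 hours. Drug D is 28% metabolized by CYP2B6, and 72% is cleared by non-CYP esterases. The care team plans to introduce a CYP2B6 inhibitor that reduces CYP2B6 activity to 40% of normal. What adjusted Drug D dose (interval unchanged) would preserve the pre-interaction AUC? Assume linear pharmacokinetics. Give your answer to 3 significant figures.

CYP2B6: 0.28 × 0.4 = 0.112
Other: 0.72 (unchanged)
New clearance relative to baseline: 0.112 + 0.72 = 0.832.
Exposure is unchanged when dose changes in proportion to clearance. New dose = 300 mg × 0.832 = 250 mg.

250 mg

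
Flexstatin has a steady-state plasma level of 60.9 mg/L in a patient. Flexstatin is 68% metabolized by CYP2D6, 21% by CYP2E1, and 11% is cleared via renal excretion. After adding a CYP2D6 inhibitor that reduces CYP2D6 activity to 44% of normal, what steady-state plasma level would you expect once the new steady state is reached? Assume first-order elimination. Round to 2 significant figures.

98 mg/L

CYP2D6: 0.68 × 0.44 = 0.2992
CYP2E1: 0.21 (unchanged)
Other: 0.11 (unchanged)
CL_new/CL_old = 0.2992 + 0.21 + 0.11 = 0.6192.
Steady-state plasma level ∝ 1/CL, so new value = 60.9 / 0.6192 = 98 mg/L.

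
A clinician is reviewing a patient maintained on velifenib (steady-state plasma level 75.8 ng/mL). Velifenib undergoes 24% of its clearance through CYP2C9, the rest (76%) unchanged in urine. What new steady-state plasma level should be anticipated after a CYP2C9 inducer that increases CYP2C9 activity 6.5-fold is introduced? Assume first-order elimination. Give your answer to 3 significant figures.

32.7 ng/mL

The CYP2C9 pathway (24% of clearance) is boosted to 6.5× activity: 0.24 × 6.5 = 1.56.
The remaining 76% of clearance is unaffected.
Relative clearance = 1.56 + 0.76 = 2.32.
New steady-state plasma level = baseline ÷ relative clearance = 75.8 / 2.32 = 32.7 ng/mL.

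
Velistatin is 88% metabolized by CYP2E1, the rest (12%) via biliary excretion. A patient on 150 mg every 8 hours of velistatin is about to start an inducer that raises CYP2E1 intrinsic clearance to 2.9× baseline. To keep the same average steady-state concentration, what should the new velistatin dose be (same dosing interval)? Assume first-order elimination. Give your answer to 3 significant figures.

401 mg

The CYP2E1 pathway (88% of clearance) rises to 2.9× activity: 0.88 × 2.9 = 2.552.
Non-CYP routes (12%) are unchanged.
CL_new/CL_old = 2.552 + 0.12 = 2.672.
Css,avg = (dose rate)/CL, so holding Css fixed requires dose ∝ CL: 150 × 2.672 = 401 mg.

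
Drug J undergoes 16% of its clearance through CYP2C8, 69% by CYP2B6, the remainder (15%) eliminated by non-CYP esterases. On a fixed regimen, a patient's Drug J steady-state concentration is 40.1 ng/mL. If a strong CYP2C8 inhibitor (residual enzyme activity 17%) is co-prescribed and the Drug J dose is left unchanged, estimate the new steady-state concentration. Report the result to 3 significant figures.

46.2 ng/mL

CYP2C8: 0.16 × 0.17 = 0.0272
CYP2B6: 0.69 (unchanged)
Other: 0.15 (unchanged)
Relative clearance = 0.0272 + 0.69 + 0.15 = 0.8672.
Steady-state concentration ∝ 1/CL, so new value = 40.1 / 0.8672 = 46.2 ng/mL.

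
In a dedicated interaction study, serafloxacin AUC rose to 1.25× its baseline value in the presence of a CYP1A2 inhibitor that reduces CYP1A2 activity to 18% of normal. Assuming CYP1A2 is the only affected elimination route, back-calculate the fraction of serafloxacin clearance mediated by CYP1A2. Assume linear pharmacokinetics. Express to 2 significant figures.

0.24

Call the CYP1A2 fraction fm. After the interaction, CL_new/CL_old = fm × 0.18 + (1 − fm).
AUC ratio = 1 / (new CL fraction), so new CL fraction = 1 / 1.25 = 0.8.
fm × 0.18 + 1 − fm = 0.8  ⇒  fm × (0.18 − 1) = −0.2  ⇒  fm = 0.24.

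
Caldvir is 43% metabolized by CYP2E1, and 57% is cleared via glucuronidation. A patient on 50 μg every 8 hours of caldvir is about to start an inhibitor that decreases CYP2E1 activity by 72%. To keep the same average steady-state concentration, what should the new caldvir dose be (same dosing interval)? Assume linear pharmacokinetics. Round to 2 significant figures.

35 μg

The CYP2E1 pathway (43% of clearance) falls to 0.28× activity: 0.43 × 0.28 = 0.1204.
Non-CYP routes (57%) are unchanged.
Relative clearance = 0.1204 + 0.57 = 0.6904.
To maintain the same steady-state level, dose must scale with clearance: new dose = 50 × 0.6904 = 35 μg.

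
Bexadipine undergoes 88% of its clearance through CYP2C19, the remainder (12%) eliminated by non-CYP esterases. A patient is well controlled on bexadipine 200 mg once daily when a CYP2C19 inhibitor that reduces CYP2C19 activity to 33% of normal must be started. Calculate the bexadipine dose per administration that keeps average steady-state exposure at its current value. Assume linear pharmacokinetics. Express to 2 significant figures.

The CYP2C19 pathway (88% of clearance) is reduced to 0.33× activity: 0.88 × 0.33 = 0.2904.
The remaining 12% of clearance is unaffected.
Relative clearance = 0.2904 + 0.12 = 0.4104.
Exposure is unchanged when dose changes in proportion to clearance. New dose = 200 mg × 0.4104 = 82 mg.

82 mg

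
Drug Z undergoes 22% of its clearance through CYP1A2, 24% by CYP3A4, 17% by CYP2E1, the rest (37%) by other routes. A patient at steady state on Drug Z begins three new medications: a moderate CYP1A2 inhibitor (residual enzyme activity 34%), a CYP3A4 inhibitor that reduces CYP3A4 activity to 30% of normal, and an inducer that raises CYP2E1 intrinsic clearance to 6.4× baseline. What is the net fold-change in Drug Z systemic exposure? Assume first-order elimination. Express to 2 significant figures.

The CYP1A2 pathway (22% of clearance) falls to 0.34× activity: 0.22 × 0.34 = 0.0748.
The CYP3A4 pathway (24% of clearance) falls to 0.3× activity: 0.24 × 0.3 = 0.072.
The CYP2E1 pathway (17% of clearance) increases to 6.4× activity: 0.17 × 6.4 = 1.088.
Non-CYP routes (37%) are unchanged.
CL_new/CL_old = 0.0748 + 0.072 + 1.088 + 0.37 = 1.6048.
Because systemic exposure varies inversely with clearance, the combined effect is 1 / 1.6048 = 0.62.

0.62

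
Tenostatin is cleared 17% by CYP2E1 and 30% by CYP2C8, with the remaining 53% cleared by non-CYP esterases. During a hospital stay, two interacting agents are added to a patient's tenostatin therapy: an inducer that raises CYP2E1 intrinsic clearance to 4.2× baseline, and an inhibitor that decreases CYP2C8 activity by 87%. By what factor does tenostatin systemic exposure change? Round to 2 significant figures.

0.78

The CYP2E1 pathway (17% of clearance) rises to 4.2× activity: 0.17 × 4.2 = 0.714.
The CYP2C8 pathway (30% of clearance) drops to 0.13× activity: 0.3 × 0.13 = 0.039.
The remaining 53% of clearance is unaffected.
Relative clearance = 0.714 + 0.039 + 0.53 = 1.283.
Because systemic exposure varies inversely with clearance, the combined effect is 1 / 1.283 = 0.78.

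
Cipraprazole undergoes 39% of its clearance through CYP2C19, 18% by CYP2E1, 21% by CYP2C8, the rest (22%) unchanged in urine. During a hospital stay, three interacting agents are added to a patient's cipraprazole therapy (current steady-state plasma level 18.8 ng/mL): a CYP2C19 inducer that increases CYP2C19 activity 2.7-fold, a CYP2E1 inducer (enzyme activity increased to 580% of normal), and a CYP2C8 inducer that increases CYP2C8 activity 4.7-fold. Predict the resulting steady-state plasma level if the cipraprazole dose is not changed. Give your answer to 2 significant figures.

5.7 ng/mL

The CYP2C19 pathway (39% of clearance) is boosted to 2.7× activity: 0.39 × 2.7 = 1.053.
The CYP2E1 pathway (18% of clearance) is boosted to 5.8× activity: 0.18 × 5.8 = 1.044.
The CYP2C8 pathway (21% of clearance) increases to 4.7× activity: 0.21 × 4.7 = 0.987.
Non-CYP routes (22%) are unchanged.
CL_new/CL_old = 1.053 + 1.044 + 0.987 + 0.22 = 3.304.
Dividing the baseline by the relative clearance: 18.8 / 3.304 = 5.7 ng/mL.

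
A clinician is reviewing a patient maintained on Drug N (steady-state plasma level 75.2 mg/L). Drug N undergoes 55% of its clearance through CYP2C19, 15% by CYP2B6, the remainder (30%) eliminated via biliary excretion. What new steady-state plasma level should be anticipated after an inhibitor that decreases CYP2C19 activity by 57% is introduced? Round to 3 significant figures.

CYP2C19: 0.55 × 0.43 = 0.2365
CYP2B6: 0.15 (unchanged)
Other: 0.3 (unchanged)
New clearance relative to baseline: 0.2365 + 0.15 + 0.3 = 0.6865.
New steady-state plasma level = baseline ÷ relative clearance = 75.2 / 0.6865 = 110 mg/L.

110 mg/L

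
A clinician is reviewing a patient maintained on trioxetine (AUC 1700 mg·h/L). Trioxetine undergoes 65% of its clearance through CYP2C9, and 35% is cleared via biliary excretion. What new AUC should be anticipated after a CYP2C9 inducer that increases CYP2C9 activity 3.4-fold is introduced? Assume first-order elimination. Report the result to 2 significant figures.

The CYP2C9 pathway (65% of clearance) increases to 3.4× activity: 0.65 × 3.4 = 2.21.
The remaining 35% of clearance is unaffected.
New clearance relative to baseline: 2.21 + 0.35 = 2.56.
AUC ∝ 1/CL, so new value = 1700 / 2.56 = 6.6 × 10² mg·h/L.

6.6 × 10² mg·h/L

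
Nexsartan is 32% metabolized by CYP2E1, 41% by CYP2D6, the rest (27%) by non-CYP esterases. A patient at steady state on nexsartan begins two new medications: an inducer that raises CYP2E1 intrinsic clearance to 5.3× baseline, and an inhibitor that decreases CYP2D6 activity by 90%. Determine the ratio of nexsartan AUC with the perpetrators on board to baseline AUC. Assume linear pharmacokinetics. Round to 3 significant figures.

The CYP2E1 pathway (32% of clearance) rises to 5.3× activity: 0.32 × 5.3 = 1.696.
The CYP2D6 pathway (41% of clearance) drops to 0.1× activity: 0.41 × 0.1 = 0.041.
Non-CYP routes (27%) are unchanged.
CL_new/CL_old = 1.696 + 0.041 + 0.27 = 2.007.
Because AUC varies inversely with clearance, the combined effect is 1 / 2.007 = 0.498.

0.498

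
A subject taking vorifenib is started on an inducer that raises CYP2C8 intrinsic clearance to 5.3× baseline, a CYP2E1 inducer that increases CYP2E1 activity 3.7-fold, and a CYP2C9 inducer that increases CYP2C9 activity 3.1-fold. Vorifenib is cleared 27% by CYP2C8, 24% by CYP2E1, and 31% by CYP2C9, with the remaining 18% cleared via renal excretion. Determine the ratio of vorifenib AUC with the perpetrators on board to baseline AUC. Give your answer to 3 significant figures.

CYP2C8: 0.27 × 5.3 = 1.431
CYP2E1: 0.24 × 3.7 = 0.888
CYP2C9: 0.31 × 3.1 = 0.961
Other: 0.18 (unchanged)
New clearance relative to baseline: 1.431 + 0.888 + 0.961 + 0.18 = 3.46.
Net AUC ratio = 1 / 3.46 = 0.289.

0.289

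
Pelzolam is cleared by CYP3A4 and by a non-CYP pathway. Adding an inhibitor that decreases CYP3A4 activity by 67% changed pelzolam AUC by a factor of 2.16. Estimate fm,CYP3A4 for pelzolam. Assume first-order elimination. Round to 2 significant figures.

Let x = fm,CYP3A4. Because AUC ∝ 1/CL, relative clearance fell to 1/2.16 = 0.463.
Setting x·0.33 + (1 − x) = 0.463 and solving: x = (0.463 − 1)/(0.33 − 1) = 0.80.

0.80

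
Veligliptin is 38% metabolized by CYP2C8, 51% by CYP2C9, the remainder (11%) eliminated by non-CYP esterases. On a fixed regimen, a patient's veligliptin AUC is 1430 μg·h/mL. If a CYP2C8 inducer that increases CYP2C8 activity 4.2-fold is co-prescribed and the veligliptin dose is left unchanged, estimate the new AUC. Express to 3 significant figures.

The CYP2C8 pathway (38% of clearance) is boosted to 4.2× activity: 0.38 × 4.2 = 1.596.
CYP2C9 (51%) and the residual 11% are unaffected.
New clearance relative to baseline: 1.596 + 0.51 + 0.11 = 2.216.
With dosing unchanged, AUC scales as 1/CL: 1430 / 2.216 = 645 μg·h/mL.

645 μg·h/mL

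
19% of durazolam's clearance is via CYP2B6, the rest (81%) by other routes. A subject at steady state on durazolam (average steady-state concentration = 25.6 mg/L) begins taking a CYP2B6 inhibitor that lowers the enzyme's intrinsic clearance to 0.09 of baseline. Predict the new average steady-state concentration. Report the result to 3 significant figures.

The CYP2B6 pathway (19% of clearance) is reduced to 0.09× activity: 0.19 × 0.09 = 0.0171.
Non-CYP routes (81%) are unchanged.
New clearance relative to baseline: 0.0171 + 0.81 = 0.8271.
New average steady-state concentration = baseline ÷ relative clearance = 25.6 / 0.8271 = 31.0 mg/L.

31.0 mg/L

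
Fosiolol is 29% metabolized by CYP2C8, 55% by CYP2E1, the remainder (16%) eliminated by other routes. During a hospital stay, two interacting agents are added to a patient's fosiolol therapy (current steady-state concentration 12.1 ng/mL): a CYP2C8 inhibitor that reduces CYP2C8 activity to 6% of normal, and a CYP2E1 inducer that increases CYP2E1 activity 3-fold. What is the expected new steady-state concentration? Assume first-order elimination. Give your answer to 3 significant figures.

6.62 ng/mL

CYP2C8: 0.29 × 0.06 = 0.0174
CYP2E1: 0.55 × 3 = 1.65
Other: 0.16 (unchanged)
Relative clearance = 0.0174 + 1.65 + 0.16 = 1.8274.
New steady-state concentration = 12.1 / 1.8274 = 6.62 ng/mL (concentration scales inversely with clearance).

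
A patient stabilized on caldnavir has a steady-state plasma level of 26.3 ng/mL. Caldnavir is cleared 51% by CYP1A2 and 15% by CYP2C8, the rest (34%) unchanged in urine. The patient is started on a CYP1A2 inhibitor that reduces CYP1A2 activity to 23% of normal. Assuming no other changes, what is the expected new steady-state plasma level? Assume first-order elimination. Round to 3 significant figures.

43.3 ng/mL

CYP1A2: 0.51 × 0.23 = 0.1173
CYP2C8: 0.15 (unchanged)
Other: 0.34 (unchanged)
CL_new/CL_old = 0.1173 + 0.15 + 0.34 = 0.6073.
With dosing unchanged, steady-state plasma level scales as 1/CL: 26.3 / 0.6073 = 43.3 ng/mL.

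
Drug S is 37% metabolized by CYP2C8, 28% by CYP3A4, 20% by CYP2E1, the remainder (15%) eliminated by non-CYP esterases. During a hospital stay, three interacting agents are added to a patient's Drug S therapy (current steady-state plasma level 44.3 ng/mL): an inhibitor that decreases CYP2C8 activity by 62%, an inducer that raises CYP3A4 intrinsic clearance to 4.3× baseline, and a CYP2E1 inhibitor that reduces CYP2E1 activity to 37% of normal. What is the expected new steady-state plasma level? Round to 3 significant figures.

The CYP2C8 pathway (37% of clearance) is reduced to 0.38× activity: 0.37 × 0.38 = 0.1406.
The CYP3A4 pathway (28% of clearance) increases to 4.3× activity: 0.28 × 4.3 = 1.204.
The CYP2E1 pathway (20% of clearance) drops to 0.37× activity: 0.2 × 0.37 = 0.074.
The remaining 15% of clearance is unaffected.
New clearance relative to baseline: 0.1406 + 1.204 + 0.074 + 0.15 = 1.5686.
New steady-state plasma level = 44.3 / 1.5686 = 28.2 ng/mL (concentration scales inversely with clearance).

28.2 ng/mL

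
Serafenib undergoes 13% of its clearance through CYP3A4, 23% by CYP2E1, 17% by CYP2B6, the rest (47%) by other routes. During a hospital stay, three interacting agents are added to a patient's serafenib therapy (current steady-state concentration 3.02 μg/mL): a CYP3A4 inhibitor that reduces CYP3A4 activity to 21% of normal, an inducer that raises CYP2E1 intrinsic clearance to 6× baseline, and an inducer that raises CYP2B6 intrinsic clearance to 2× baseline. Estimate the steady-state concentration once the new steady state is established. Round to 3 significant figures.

The CYP3A4 pathway (13% of clearance) is reduced to 0.21× activity: 0.13 × 0.21 = 0.0273.
The CYP2E1 pathway (23% of clearance) rises to 6× activity: 0.23 × 6 = 1.38.
The CYP2B6 pathway (17% of clearance) rises to 2× activity: 0.17 × 2 = 0.34.
The remaining 47% of clearance is unaffected.
CL_new/CL_old = 0.0273 + 1.38 + 0.34 + 0.47 = 2.2173.
New steady-state concentration = 3.02 / 2.2173 = 1.36 μg/mL (concentration scales inversely with clearance).

1.36 μg/mL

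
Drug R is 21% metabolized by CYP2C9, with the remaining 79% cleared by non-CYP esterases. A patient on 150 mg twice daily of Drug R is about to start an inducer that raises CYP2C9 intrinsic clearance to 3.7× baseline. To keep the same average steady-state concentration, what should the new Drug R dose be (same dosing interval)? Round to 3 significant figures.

The CYP2C9 pathway (21% of clearance) increases to 3.7× activity: 0.21 × 3.7 = 0.777.
The remaining 79% of clearance is unaffected.
Relative clearance = 0.777 + 0.79 = 1.567.
To maintain the same steady-state level, dose must scale with clearance: new dose = 150 × 1.567 = 235 mg.

235 mg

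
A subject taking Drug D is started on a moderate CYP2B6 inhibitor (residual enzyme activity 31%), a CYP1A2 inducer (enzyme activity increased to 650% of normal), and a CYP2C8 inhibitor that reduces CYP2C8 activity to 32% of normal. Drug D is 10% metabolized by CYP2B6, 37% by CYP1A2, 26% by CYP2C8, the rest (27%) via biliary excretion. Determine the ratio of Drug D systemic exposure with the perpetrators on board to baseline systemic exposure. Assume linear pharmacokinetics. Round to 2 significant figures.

The CYP2B6 pathway (10% of clearance) is reduced to 0.31× activity: 0.1 × 0.31 = 0.031.
The CYP1A2 pathway (37% of clearance) increases to 6.5× activity: 0.37 × 6.5 = 2.405.
The CYP2C8 pathway (26% of clearance) is reduced to 0.32× activity: 0.26 × 0.32 = 0.0832.
Non-CYP routes (27%) are unchanged.
New clearance relative to baseline: 0.031 + 2.405 + 0.0832 + 0.27 = 2.7892.
Because systemic exposure varies inversely with clearance, the combined effect is 1 / 2.7892 = 0.36.

0.36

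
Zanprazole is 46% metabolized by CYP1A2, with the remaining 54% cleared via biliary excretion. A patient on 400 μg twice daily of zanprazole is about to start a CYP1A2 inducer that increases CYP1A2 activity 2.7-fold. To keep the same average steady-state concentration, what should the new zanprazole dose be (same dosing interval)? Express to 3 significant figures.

713 μg

The CYP1A2 pathway (46% of clearance) rises to 2.7× activity: 0.46 × 2.7 = 1.242.
The remaining 54% of clearance is unaffected.
New clearance relative to baseline: 1.242 + 0.54 = 1.782.
Exposure is unchanged when dose changes in proportion to clearance. New dose = 400 μg × 1.782 = 713 μg.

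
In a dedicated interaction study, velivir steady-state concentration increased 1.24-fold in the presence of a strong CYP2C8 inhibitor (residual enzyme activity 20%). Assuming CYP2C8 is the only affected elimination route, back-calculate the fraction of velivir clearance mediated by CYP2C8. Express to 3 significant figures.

0.242

Let fm be the CYP2C8 fraction. New clearance relative to baseline = fm × 0.2 + (1 − fm).
Steady-state concentration ratio = 1 / (new CL fraction), so new CL fraction = 1 / 1.24 = 0.8065.
fm × 0.2 + 1 − fm = 0.8065  ⇒  fm × (0.2 − 1) = −0.1935  ⇒  fm = 0.242.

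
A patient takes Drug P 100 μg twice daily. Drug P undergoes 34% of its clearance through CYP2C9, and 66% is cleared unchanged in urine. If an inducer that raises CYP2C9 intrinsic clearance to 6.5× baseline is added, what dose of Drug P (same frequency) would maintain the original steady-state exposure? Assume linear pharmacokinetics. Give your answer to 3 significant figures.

CYP2C9: 0.34 × 6.5 = 2.21
Other: 0.66 (unchanged)
CL_new/CL_old = 2.21 + 0.66 = 2.87.
Exposure is unchanged when dose changes in proportion to clearance. New dose = 100 μg × 2.87 = 287 μg.

287 μg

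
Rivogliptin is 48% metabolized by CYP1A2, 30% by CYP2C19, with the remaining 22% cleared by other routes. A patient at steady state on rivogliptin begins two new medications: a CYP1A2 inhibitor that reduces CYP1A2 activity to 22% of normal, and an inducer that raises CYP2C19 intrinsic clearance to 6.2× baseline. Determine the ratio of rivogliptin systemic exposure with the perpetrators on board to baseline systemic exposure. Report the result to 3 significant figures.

0.458

The CYP1A2 pathway (48% of clearance) falls to 0.22× activity: 0.48 × 0.22 = 0.1056.
The CYP2C19 pathway (30% of clearance) rises to 6.2× activity: 0.3 × 6.2 = 1.86.
Non-CYP routes (22%) are unchanged.
Relative clearance = 0.1056 + 1.86 + 0.22 = 2.1856.
Systemic exposure ∝ 1/CL: fold-change = 1 / 2.1856 = 0.458.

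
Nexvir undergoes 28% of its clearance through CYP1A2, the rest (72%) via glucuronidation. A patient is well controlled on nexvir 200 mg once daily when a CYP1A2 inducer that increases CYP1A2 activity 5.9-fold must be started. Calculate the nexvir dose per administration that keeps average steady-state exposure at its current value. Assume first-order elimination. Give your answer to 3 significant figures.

The CYP1A2 pathway (28% of clearance) increases to 5.9× activity: 0.28 × 5.9 = 1.652.
Non-CYP routes (72%) are unchanged.
Relative clearance = 1.652 + 0.72 = 2.372.
Css,avg = (dose rate)/CL, so holding Css fixed requires dose ∝ CL: 200 × 2.372 = 474 mg.

474 mg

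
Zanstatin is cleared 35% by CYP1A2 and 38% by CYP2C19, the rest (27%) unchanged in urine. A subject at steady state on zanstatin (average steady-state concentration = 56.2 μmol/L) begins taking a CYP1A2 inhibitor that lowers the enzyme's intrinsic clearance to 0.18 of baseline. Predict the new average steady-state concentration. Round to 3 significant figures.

The CYP1A2 pathway (35% of clearance) is reduced to 0.18× activity: 0.35 × 0.18 = 0.063.
CYP2C19 (38%) and the residual 27% are unaffected.
Relative clearance = 0.063 + 0.38 + 0.27 = 0.713.
Average steady-state concentration ∝ 1/CL, so new value = 56.2 / 0.713 = 78.8 μmol/L.

78.8 μmol/L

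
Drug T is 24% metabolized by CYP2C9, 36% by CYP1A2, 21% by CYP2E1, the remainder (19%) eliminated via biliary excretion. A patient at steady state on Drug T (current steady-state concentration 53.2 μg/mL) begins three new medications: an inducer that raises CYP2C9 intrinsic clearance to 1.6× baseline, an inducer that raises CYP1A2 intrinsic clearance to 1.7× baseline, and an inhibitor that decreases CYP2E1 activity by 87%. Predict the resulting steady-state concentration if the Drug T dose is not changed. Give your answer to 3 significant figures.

43.8 μg/mL

CYP2C9: 0.24 × 1.6 = 0.384
CYP1A2: 0.36 × 1.7 = 0.612
CYP2E1: 0.21 × 0.13 = 0.0273
Other: 0.19 (unchanged)
CL_new/CL_old = 0.384 + 0.612 + 0.0273 + 0.19 = 1.2133.
Dividing the baseline by the relative clearance: 53.2 / 1.2133 = 43.8 μg/mL.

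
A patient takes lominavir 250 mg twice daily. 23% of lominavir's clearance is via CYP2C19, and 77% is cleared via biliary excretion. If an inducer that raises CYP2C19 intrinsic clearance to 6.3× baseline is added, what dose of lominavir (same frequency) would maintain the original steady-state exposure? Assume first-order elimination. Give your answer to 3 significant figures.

CYP2C19: 0.23 × 6.3 = 1.449
Other: 0.77 (unchanged)
New clearance relative to baseline: 1.449 + 0.77 = 2.219.
Exposure is unchanged when dose changes in proportion to clearance. New dose = 250 mg × 2.219 = 555 mg.

555 mg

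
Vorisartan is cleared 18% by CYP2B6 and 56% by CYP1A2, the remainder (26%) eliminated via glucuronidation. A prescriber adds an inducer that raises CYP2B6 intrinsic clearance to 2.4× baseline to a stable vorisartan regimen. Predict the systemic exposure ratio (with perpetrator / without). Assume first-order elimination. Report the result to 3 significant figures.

0.799

The CYP2B6 pathway (18% of clearance) increases to 2.4× activity: 0.18 × 2.4 = 0.432.
CYP1A2 (56%) and the residual 26% are unaffected.
CL_new/CL_old = 0.432 + 0.56 + 0.26 = 1.252.
Since systemic exposure ∝ 1/CL, the ratio is 1 / 1.252 = 0.799.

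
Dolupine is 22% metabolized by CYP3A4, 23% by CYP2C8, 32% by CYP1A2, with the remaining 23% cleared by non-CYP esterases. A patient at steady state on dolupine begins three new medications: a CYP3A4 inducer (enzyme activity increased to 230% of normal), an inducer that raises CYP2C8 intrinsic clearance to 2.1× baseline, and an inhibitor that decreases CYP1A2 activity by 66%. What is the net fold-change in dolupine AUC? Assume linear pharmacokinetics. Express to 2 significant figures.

0.75

The CYP3A4 pathway (22% of clearance) is boosted to 2.3× activity: 0.22 × 2.3 = 0.506.
The CYP2C8 pathway (23% of clearance) is boosted to 2.1× activity: 0.23 × 2.1 = 0.483.
The CYP1A2 pathway (32% of clearance) falls to 0.34× activity: 0.32 × 0.34 = 0.1088.
The remaining 23% of clearance is unaffected.
Relative clearance = 0.506 + 0.483 + 0.1088 + 0.23 = 1.3278.
Net AUC ratio = 1 / 1.3278 = 0.75.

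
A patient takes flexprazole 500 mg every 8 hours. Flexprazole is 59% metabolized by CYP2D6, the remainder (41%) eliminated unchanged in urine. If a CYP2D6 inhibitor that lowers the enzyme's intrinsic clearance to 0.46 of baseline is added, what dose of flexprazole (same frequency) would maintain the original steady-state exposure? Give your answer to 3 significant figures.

The CYP2D6 pathway (59% of clearance) is reduced to 0.46× activity: 0.59 × 0.46 = 0.2714.
Non-CYP routes (41%) are unchanged.
New clearance relative to baseline: 0.2714 + 0.41 = 0.6814.
Css,avg = (dose rate)/CL, so holding Css fixed requires dose ∝ CL: 500 × 0.6814 = 341 mg.

341 mg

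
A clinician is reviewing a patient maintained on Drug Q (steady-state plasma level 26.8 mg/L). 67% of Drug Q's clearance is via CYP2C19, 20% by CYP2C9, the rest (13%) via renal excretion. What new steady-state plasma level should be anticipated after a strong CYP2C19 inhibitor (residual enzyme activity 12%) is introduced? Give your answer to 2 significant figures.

CYP2C19: 0.67 × 0.12 = 0.0804
CYP2C9: 0.2 (unchanged)
Other: 0.13 (unchanged)
New clearance relative to baseline: 0.0804 + 0.2 + 0.13 = 0.4104.
Steady-state plasma level ∝ 1/CL, so new value = 26.8 / 0.4104 = 65 mg/L.

65 mg/L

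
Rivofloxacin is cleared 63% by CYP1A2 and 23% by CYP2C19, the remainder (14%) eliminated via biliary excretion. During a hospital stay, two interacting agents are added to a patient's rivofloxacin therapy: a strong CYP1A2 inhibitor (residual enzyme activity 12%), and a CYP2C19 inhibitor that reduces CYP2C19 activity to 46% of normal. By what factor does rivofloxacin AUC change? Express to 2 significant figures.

3.1

The CYP1A2 pathway (63% of clearance) falls to 0.12× activity: 0.63 × 0.12 = 0.0756.
The CYP2C19 pathway (23% of clearance) falls to 0.46× activity: 0.23 × 0.46 = 0.1058.
Non-CYP routes (14%) are unchanged.
CL_new/CL_old = 0.0756 + 0.1058 + 0.14 = 0.3214.
Because AUC varies inversely with clearance, the combined effect is 1 / 0.3214 = 3.1.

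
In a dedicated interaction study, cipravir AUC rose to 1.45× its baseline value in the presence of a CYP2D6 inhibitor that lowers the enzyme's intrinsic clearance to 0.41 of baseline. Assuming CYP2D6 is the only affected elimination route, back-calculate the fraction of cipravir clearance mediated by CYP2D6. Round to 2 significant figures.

Let x = fm,CYP2D6. Because AUC ∝ 1/CL, relative clearance fell to 1/1.45 = 0.6897.
Only the CYP2D6 route changed, so 0.6897 = x·0.41 + (1 − x), giving x = 0.53.

0.53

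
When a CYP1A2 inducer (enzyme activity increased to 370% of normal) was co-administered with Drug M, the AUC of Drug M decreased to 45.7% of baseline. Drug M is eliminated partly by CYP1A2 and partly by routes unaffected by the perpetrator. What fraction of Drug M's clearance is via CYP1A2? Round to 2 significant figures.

0.44

Let fm be the CYP1A2 fraction. New clearance relative to baseline = fm × 3.7 + (1 − fm).
AUC ratio = 1 / (new CL fraction), so new CL fraction = 1 / 0.457 = 2.188.
fm × 3.7 + 1 − fm = 2.188  ⇒  fm × (3.7 − 1) = 1.188  ⇒  fm = 0.44.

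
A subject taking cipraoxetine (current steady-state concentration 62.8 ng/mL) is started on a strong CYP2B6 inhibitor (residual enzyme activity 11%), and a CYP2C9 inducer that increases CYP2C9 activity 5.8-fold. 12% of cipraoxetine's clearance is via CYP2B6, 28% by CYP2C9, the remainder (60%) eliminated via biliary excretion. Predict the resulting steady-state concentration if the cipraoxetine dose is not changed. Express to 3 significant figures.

28.1 ng/mL

The CYP2B6 pathway (12% of clearance) is reduced to 0.11× activity: 0.12 × 0.11 = 0.0132.
The CYP2C9 pathway (28% of clearance) rises to 5.8× activity: 0.28 × 5.8 = 1.624.
Non-CYP routes (60%) are unchanged.
Relative clearance = 0.0132 + 1.624 + 0.6 = 2.2372.
Dividing the baseline by the relative clearance: 62.8 / 2.2372 = 28.1 ng/mL.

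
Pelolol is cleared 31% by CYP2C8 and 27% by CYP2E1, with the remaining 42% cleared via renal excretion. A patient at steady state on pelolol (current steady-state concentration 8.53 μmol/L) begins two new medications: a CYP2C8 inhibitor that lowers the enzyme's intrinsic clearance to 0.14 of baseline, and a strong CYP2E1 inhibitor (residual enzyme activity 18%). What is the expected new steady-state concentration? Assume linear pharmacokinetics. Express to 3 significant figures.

16.7 μmol/L

CYP2C8: 0.31 × 0.14 = 0.0434
CYP2E1: 0.27 × 0.18 = 0.0486
Other: 0.42 (unchanged)
CL_new/CL_old = 0.0434 + 0.0486 + 0.42 = 0.512.
Steady-state concentration ∝ 1/CL: new value = 8.53 / 0.512 = 16.7 μmol/L.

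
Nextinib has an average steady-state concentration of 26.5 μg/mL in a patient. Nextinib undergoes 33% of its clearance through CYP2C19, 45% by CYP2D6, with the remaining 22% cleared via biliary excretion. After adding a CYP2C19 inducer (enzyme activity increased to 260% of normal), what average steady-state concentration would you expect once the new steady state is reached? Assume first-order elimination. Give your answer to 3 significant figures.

The CYP2C19 pathway (33% of clearance) increases to 2.6× activity: 0.33 × 2.6 = 0.858.
CYP2D6 (45%) and the residual 22% are unaffected.
CL_new/CL_old = 0.858 + 0.45 + 0.22 = 1.528.
With dosing unchanged, average steady-state concentration scales as 1/CL: 26.5 / 1.528 = 17.3 μg/mL.

17.3 μg/mL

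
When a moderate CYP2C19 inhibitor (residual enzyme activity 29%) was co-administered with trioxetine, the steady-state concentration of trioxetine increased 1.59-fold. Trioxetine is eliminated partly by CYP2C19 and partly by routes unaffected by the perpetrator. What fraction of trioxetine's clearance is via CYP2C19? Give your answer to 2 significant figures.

Call the CYP2C19 fraction fm. After the interaction, CL_new/CL_old = fm × 0.29 + (1 − fm).
Steady-state concentration ratio = 1 / (new CL fraction), so new CL fraction = 1 / 1.59 = 0.6289.
fm × 0.29 + 1 − fm = 0.6289  ⇒  fm × (0.29 − 1) = −0.3711  ⇒  fm = 0.52.

0.52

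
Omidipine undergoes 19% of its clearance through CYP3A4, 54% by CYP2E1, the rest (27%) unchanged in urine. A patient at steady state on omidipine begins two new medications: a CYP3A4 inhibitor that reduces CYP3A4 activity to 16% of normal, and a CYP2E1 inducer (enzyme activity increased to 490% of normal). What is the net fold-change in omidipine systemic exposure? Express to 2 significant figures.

The CYP3A4 pathway (19% of clearance) is reduced to 0.16× activity: 0.19 × 0.16 = 0.0304.
The CYP2E1 pathway (54% of clearance) is boosted to 4.9× activity: 0.54 × 4.9 = 2.646.
Non-CYP routes (27%) are unchanged.
New clearance relative to baseline: 0.0304 + 2.646 + 0.27 = 2.9464.
Because systemic exposure varies inversely with clearance, the combined effect is 1 / 2.9464 = 0.34.

0.34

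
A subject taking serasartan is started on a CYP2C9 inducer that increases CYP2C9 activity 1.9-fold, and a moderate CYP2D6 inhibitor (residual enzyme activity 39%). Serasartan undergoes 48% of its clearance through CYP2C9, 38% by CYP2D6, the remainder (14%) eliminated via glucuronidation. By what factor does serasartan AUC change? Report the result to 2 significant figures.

The CYP2C9 pathway (48% of clearance) is boosted to 1.9× activity: 0.48 × 1.9 = 0.912.
The CYP2D6 pathway (38% of clearance) drops to 0.39× activity: 0.38 × 0.39 = 0.1482.
Non-CYP routes (14%) are unchanged.
CL_new/CL_old = 0.912 + 0.1482 + 0.14 = 1.2002.
AUC ∝ 1/CL: fold-change = 1 / 1.2002 = 0.83.

0.83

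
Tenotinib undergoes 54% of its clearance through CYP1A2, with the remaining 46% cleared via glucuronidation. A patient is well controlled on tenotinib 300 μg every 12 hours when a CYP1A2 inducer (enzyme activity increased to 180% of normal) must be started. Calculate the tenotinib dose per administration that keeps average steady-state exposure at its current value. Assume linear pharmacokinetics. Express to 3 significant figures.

430 μg

The CYP1A2 pathway (54% of clearance) rises to 1.8× activity: 0.54 × 1.8 = 0.972.
The remaining 46% of clearance is unaffected.
Relative clearance = 0.972 + 0.46 = 1.432.
Exposure is unchanged when dose changes in proportion to clearance. New dose = 300 μg × 1.432 = 430 μg.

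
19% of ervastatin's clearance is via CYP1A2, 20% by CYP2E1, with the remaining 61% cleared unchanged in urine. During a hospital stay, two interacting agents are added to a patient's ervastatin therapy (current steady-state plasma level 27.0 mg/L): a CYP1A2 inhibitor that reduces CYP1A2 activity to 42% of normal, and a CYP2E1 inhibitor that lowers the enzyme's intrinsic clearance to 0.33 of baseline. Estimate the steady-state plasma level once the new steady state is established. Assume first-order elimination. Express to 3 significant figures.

35.7 mg/L

CYP1A2: 0.19 × 0.42 = 0.0798
CYP2E1: 0.2 × 0.33 = 0.066
Other: 0.61 (unchanged)
Relative clearance = 0.0798 + 0.066 + 0.61 = 0.7558.
Dividing the baseline by the relative clearance: 27.0 / 0.7558 = 35.7 mg/L.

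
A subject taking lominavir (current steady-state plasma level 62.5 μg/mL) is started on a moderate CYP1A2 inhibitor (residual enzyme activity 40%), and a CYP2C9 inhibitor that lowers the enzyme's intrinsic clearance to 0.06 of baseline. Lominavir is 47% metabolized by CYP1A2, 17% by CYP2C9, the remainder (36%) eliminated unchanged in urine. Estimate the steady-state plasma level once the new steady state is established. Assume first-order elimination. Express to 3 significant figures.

112 μg/mL

The CYP1A2 pathway (47% of clearance) is reduced to 0.4× activity: 0.47 × 0.4 = 0.188.
The CYP2C9 pathway (17% of clearance) drops to 0.06× activity: 0.17 × 0.06 = 0.0102.
The remaining 36% of clearance is unaffected.
CL_new/CL_old = 0.188 + 0.0102 + 0.36 = 0.5582.
Dividing the baseline by the relative clearance: 62.5 / 0.5582 = 112 μg/mL.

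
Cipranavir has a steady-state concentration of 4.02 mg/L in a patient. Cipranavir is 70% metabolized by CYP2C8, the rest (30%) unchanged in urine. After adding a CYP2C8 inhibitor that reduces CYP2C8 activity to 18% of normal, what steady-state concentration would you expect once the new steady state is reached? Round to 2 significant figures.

9.4 mg/L

The CYP2C8 pathway (70% of clearance) is reduced to 0.18× activity: 0.7 × 0.18 = 0.126.
The remaining 30% of clearance is unaffected.
Relative clearance = 0.126 + 0.3 = 0.426.
With dosing unchanged, steady-state concentration scales as 1/CL: 4.02 / 0.426 = 9.4 mg/L.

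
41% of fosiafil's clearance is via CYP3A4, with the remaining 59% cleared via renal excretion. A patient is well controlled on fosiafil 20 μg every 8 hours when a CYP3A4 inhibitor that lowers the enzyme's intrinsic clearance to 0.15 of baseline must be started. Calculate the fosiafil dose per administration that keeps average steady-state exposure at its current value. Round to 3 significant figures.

CYP3A4: 0.41 × 0.15 = 0.0615
Other: 0.59 (unchanged)
CL_new/CL_old = 0.0615 + 0.59 = 0.6515.
To maintain the same steady-state level, dose must scale with clearance: new dose = 20 × 0.6515 = 13.0 μg.

13.0 μg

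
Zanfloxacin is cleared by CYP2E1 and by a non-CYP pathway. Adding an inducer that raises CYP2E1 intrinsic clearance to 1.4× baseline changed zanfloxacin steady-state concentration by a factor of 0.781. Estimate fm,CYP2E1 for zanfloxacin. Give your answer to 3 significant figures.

0.701

Call the CYP2E1 fraction fm. After the interaction, CL_new/CL_old = fm × 1.4 + (1 − fm).
Steady-state concentration ratio = 1 / (new CL fraction), so new CL fraction = 1 / 0.781 = 1.28.
fm × 1.4 + 1 − fm = 1.28  ⇒  fm × (1.4 − 1) = 0.2804  ⇒  fm = 0.701.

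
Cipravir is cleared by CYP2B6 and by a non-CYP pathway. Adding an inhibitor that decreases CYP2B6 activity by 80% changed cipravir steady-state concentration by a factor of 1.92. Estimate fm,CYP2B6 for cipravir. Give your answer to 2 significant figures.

CL'/CL = 1 / 1.92 = 0.5208
0.2·fm + (1 − fm) = 0.5208
fm = (0.5208 − 1) / (0.2 − 1) = 0.60

0.60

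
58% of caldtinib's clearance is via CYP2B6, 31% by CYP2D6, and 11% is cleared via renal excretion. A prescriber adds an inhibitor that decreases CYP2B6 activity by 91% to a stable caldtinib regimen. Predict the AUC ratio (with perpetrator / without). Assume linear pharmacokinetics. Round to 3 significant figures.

2.12

The CYP2B6 pathway (58% of clearance) drops to 0.09× activity: 0.58 × 0.09 = 0.0522.
CYP2D6 (31%) and the residual 11% are unaffected.
Relative clearance = 0.0522 + 0.31 + 0.11 = 0.4722.
AUC ratio = CL_old/CL_new = 1 / 0.4722 = 2.12.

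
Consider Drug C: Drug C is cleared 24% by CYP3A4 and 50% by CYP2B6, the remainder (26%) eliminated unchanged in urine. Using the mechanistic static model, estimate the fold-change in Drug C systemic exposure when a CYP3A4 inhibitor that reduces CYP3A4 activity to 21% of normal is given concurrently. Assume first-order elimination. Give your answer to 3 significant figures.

The CYP3A4 pathway (24% of clearance) falls to 0.21× activity: 0.24 × 0.21 = 0.0504.
CYP2B6 (50%) and the residual 26% are unaffected.
CL_new/CL_old = 0.0504 + 0.5 + 0.26 = 0.8104.
Systemic exposure is inversely proportional to clearance, so the fold-change is 1 / 0.8104 = 1.23.

1.23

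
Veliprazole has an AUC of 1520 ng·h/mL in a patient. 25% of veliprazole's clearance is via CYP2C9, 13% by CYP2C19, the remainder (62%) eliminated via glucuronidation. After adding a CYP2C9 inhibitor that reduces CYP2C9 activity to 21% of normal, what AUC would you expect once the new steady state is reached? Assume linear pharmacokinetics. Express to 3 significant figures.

1.89 × 10³ ng·h/mL

The CYP2C9 pathway (25% of clearance) drops to 0.21× activity: 0.25 × 0.21 = 0.0525.
CYP2C19 (13%) and the residual 62% are unaffected.
CL_new/CL_old = 0.0525 + 0.13 + 0.62 = 0.8025.
New AUC = baseline ÷ relative clearance = 1520 / 0.8025 = 1.89 × 10³ ng·h/mL.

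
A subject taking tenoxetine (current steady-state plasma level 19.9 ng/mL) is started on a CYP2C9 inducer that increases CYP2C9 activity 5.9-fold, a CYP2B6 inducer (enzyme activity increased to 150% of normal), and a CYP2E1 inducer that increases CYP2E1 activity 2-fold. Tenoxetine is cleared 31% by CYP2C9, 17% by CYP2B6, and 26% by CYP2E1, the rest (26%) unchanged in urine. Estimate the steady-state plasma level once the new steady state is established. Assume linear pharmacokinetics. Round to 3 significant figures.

6.95 ng/mL

CYP2C9: 0.31 × 5.9 = 1.829
CYP2B6: 0.17 × 1.5 = 0.255
CYP2E1: 0.26 × 2 = 0.52
Other: 0.26 (unchanged)
Relative clearance = 1.829 + 0.255 + 0.52 + 0.26 = 2.864.
Dividing the baseline by the relative clearance: 19.9 / 2.864 = 6.95 ng/mL.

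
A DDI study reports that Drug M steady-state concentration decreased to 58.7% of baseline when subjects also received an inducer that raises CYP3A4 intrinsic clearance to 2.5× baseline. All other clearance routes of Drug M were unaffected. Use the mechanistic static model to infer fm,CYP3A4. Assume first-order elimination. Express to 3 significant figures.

0.469

CL'/CL = 1 / 0.587 = 1.704
2.5·fm + (1 − fm) = 1.704
fm = (1.704 − 1) / (2.5 − 1) = 0.469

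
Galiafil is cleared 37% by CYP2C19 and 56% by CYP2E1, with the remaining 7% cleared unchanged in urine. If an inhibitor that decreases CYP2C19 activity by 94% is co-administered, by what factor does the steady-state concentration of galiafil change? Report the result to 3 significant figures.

1.53

CYP2C19: 0.37 × 0.06 = 0.0222
CYP2E1: 0.56 (unchanged)
Other: 0.07 (unchanged)
CL_new/CL_old = 0.0222 + 0.56 + 0.07 = 0.6522.
Since steady-state concentration ∝ 1/CL, the ratio is 1 / 0.6522 = 1.53.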